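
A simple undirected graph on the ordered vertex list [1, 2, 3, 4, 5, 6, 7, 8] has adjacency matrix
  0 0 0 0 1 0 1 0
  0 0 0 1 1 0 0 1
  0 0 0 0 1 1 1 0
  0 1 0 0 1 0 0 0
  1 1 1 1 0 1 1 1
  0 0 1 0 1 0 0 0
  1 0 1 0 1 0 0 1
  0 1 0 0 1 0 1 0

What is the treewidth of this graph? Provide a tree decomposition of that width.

Every bag has size at most 3, so the width is 3 − 1 = 2 and tw(G) ≤ 2. For the lower bound, the 3 vertices {2, 5, 8} are pairwise adjacent, and any tree decomposition puts a clique entirely inside one bag — forcing width ≥ 2. Combining the bounds, tw(G) = 2.

Treewidth 2.
Bags: B1 = {2, 4, 5}  B2 = {2, 5, 8}  B3 = {5, 7, 8}  B4 = {3, 5, 7}  B5 = {1, 5, 7}  B6 = {3, 5, 6}
Tree: B1–B2, B2–B3, B3–B4, B3–B5, B4–B6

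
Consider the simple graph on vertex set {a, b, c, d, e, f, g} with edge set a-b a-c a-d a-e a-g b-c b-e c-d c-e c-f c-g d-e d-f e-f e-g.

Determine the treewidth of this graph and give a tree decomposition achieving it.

Treewidth 3.
One such decomposition:
Bags: B1 = {a, c, d, e}  B2 = {a, c, e, g}  B3 = {c, d, e, f}  B4 = {a, b, c, e}
Tree: B1–B2, B1–B3, B2–B4

Every bag has size at most 4, so the width is 4 − 1 = 3 and tw(G) ≤ 3. On the other hand G contains the 4-clique {a, c, d, e}. A clique must lie in a single bag of any decomposition, so no decomposition can have width below 3. The upper and lower bounds meet at 3, so that is the treewidth.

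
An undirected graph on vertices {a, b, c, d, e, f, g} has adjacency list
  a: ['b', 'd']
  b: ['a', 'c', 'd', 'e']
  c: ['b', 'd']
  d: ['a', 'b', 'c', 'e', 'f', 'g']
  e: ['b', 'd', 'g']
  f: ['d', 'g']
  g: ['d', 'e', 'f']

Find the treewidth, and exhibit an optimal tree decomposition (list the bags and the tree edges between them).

Each bag holds 3 vertices, so the decomposition has width 2, which upper-bounds the treewidth. On the other hand G contains the 3-clique {d, e, g}. A clique must lie in a single bag of any decomposition, so no decomposition can have width below 2. Combining the bounds, tw(G) = 2.

Treewidth 2.
Bags: B1 = {a, b, d}  B2 = {b, d, e}  B3 = {b, c, d}  B4 = {d, e, g}  B5 = {d, f, g}
Tree: B1–B2, B1–B3, B2–B4, B4–B5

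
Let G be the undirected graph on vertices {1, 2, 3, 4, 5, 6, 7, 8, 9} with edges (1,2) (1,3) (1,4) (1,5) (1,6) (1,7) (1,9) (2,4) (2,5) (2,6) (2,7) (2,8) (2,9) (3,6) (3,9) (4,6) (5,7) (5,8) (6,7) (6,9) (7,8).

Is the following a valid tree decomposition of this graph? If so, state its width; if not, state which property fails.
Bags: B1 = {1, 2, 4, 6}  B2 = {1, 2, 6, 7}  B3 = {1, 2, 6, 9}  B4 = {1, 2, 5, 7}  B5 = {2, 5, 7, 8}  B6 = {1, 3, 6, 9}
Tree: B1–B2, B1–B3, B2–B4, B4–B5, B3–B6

Yes; width 3.

Every vertex of G appears in some bag (union = {1, 2, 3, 4, 5, 6, 7, 8, 9}); every edge is covered by a bag; and for each vertex v the set of bags containing v is connected in the bag tree. The decomposition is therefore valid. The largest bag has 4 vertices, so the width is 3.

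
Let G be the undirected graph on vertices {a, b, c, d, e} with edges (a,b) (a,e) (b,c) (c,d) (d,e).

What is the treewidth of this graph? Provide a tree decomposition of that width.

Treewidth 2.
One optimal decomposition is:
Bags: B1 = {a, d, e}  B2 = {a, b, d}  B3 = {b, c, d}
Tree: B1–B2, B2–B3

The largest bag has 3 vertices, giving width 2; this decomposition certifies tw(G) ≤ 2. Since d–e–a–b–c–d is a cycle in G, G is not acyclic. Forests are exactly the graphs of treewidth ≤ 1, so tw(G) ≥ 2. The upper and lower bounds meet at 2, so that is the treewidth.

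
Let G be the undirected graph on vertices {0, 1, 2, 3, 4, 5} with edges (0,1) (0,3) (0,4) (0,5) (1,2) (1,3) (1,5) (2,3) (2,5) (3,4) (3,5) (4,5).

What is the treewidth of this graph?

A width-3 tree decomposition is:
Bags: B1 = {0, 1, 3, 5}  B2 = {1, 2, 3, 5}  B3 = {0, 3, 4, 5}
Tree: B1–B2, B1–B3
Each bag holds 4 vertices, so the decomposition has width 3, which upper-bounds the treewidth. On the other hand G contains the 4-clique {0, 1, 3, 5}. A clique must lie in a single bag of any decomposition, so no decomposition can have width below 3. Hence tw(G) = 3 exactly.

3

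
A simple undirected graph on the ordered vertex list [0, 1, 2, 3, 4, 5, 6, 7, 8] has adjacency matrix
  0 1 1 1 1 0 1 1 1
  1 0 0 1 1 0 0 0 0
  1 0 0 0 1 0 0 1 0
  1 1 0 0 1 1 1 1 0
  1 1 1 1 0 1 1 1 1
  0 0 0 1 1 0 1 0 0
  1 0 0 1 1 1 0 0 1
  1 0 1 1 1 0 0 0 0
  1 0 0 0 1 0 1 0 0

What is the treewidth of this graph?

A width-3 tree decomposition is:
Bags: B1 = {3, 4, 5, 6}  B2 = {0, 3, 4, 6}  B3 = {0, 3, 4, 7}  B4 = {0, 2, 4, 7}  B5 = {0, 4, 6, 8}  B6 = {0, 1, 3, 4}
Tree: B1–B2, B2–B3, B3–B4, B2–B5, B2–B6
Each bag holds 4 vertices, so the decomposition has width 3, which upper-bounds the treewidth. On the other hand G contains the 4-clique {0, 4, 6, 8}. A clique must lie in a single bag of any decomposition, so no decomposition can have width below 3. The upper and lower bounds meet at 3, so that is the treewidth.

3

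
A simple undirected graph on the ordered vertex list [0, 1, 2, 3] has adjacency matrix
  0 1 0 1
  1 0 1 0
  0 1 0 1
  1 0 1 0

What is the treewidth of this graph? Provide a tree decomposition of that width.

Each bag holds 3 vertices, so the decomposition has width 2, which upper-bounds the treewidth. For the lower bound, G contains the cycle 0–3–2–1–0, so G is not a forest; only forests have treewidth ≤ 1, hence tw(G) ≥ 2. Therefore the treewidth is 2.

Treewidth 2.
One optimal decomposition is:
Bags: B1 = {0, 2, 3}  B2 = {0, 1, 2}
Tree: B1–B2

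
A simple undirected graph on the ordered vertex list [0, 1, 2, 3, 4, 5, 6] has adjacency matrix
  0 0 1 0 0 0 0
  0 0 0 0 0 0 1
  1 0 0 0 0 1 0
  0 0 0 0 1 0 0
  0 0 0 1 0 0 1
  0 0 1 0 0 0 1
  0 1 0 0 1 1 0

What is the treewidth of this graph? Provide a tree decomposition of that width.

Each bag holds 2 vertices, so the decomposition has width 1, which upper-bounds the treewidth. G has an edge, so its treewidth is at least 1. Therefore the treewidth is 1.

Treewidth 1.
Bags: B1 = {4, 6}  B2 = {5, 6}  B3 = {1, 6}  B4 = {2, 5}  B5 = {3, 4}  B6 = {0, 2}
Tree: B1–B2, B2–B3, B2–B4, B1–B5, B4–B6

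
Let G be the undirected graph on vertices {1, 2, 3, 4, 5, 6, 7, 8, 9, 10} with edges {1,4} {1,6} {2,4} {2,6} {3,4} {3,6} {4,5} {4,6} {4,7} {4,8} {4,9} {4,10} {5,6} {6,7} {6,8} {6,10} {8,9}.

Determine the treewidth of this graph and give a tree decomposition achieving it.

The largest bag has 3 vertices, giving width 2; this decomposition certifies tw(G) ≤ 2. For the lower bound, the 3 vertices {4, 8, 9} are pairwise adjacent, and any tree decomposition puts a clique entirely inside one bag — forcing width ≥ 2. Combining the bounds, tw(G) = 2.

Treewidth 2.
One such decomposition:
Bags: B1 = {4, 6, 8}  B2 = {3, 4, 6}  B3 = {1, 4, 6}  B4 = {4, 8, 9}  B5 = {4, 5, 6}  B6 = {4, 6, 10}  B7 = {4, 6, 7}  B8 = {2, 4, 6}
Tree: B1–B2, B1–B3, B1–B4, B2–B5, B2–B6, B5–B7, B3–B8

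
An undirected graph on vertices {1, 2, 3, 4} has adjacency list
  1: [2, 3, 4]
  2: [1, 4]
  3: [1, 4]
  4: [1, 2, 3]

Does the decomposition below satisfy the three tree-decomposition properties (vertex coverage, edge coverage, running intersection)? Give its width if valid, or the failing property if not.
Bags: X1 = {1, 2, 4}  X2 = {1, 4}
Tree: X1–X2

A tree decomposition must satisfy three properties: every vertex lies in some bag; for every edge, both endpoints lie together in some bag; and for every vertex, the bags containing it form a connected subtree. Here vertex 3 appears in no bag, so the decomposition is invalid.

No — vertex 3 appears in no bag.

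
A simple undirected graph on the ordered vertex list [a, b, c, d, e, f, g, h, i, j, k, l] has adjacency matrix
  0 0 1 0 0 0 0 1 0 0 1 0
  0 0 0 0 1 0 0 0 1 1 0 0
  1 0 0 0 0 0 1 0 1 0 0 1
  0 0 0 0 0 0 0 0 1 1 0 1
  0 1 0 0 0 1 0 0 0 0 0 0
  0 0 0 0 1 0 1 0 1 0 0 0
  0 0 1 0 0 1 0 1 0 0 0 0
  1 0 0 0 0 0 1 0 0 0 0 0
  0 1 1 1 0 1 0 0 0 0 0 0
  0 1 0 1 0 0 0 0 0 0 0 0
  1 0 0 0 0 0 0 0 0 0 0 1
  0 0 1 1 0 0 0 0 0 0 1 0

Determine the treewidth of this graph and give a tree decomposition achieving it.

Treewidth 3.
One such decomposition:
Bags: B1 = {b, d, e, j}  B2 = {b, d, e, i}  B3 = {d, e, f, i}  B4 = {d, f, i, l}  B5 = {c, f, i, l}  B6 = {c, f, g, l}  B7 = {c, g, k, l}  B8 = {a, c, g, k}  B9 = {a, g, h, k}
Tree: B1–B2, B2–B3, B3–B4, B4–B5, B5–B6, B6–B7, B7–B8, B8–B9

Every bag has size at most 4, so the width is 4 − 1 = 3 and tw(G) ≤ 3. For the lower bound: the 4 vertex sets {b,e,j}, {d}, {i}, {c,f,g,l} are disjoint, each induces a connected subgraph, and every pair is joined by at least one edge of G. Contracting each set to a single vertex therefore yields K_{4} as a minor, and since treewidth is minor-monotone, tw(G) ≥ tw(K_{4}) = 3. Hence tw(G) = 3 exactly.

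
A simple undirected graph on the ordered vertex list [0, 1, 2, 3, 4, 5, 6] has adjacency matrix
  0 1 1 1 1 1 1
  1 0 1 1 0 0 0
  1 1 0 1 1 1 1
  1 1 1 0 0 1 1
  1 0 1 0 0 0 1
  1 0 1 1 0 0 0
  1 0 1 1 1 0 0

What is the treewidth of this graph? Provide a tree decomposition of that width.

The largest bag has 4 vertices, giving width 3; this decomposition certifies tw(G) ≤ 3. On the other hand G contains the 4-clique {0, 1, 2, 3}. A clique must lie in a single bag of any decomposition, so no decomposition can have width below 3. The upper and lower bounds meet at 3, so that is the treewidth.

Treewidth 3.
One optimal decomposition is:
Bags: B1 = {0, 2, 3, 6}  B2 = {0, 2, 3, 5}  B3 = {0, 1, 2, 3}  B4 = {0, 2, 4, 6}
Tree: B1–B2, B2–B3, B1–B4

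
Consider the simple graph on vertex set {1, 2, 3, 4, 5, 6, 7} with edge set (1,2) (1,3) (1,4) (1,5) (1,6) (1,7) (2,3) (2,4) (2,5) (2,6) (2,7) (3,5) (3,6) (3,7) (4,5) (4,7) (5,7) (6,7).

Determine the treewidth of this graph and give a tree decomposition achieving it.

Treewidth 4.
One optimal decomposition is:
Bags: B1 = {1, 2, 3, 5, 7}  B2 = {1, 2, 3, 6, 7}  B3 = {1, 2, 4, 5, 7}
Tree: B1–B2, B1–B3

The largest bag has 5 vertices, giving width 4; this decomposition certifies tw(G) ≤ 4. On the other hand G contains the 5-clique {1, 2, 3, 5, 7}. A clique must lie in a single bag of any decomposition, so no decomposition can have width below 4. Combining the bounds, tw(G) = 4.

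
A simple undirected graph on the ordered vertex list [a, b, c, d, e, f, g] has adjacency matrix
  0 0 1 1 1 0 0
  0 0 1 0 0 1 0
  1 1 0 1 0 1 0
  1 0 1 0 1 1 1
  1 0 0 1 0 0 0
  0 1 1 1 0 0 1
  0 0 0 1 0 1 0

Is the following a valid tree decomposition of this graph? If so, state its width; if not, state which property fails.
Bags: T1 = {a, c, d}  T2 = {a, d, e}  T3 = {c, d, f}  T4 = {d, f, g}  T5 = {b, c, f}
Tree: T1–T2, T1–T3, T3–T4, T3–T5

Vertex coverage: the bags together contain {a, b, c, d, e, f, g}, the full vertex set. Edge coverage: each edge of G has both endpoints in at least one bag. Running intersection: for every vertex, the bags containing it form a connected subtree. All three properties hold, so this is a valid tree decomposition of width max|bag| − 1 = 2, and hence tw(G) ≤ 2.

Yes; width 2.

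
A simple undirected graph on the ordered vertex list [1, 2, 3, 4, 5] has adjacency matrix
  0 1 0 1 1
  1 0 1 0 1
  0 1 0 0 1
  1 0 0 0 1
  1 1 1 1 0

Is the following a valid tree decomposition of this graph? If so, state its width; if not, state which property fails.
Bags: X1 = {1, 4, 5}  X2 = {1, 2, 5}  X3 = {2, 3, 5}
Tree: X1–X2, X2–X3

Yes; width 2.

Checking the three conditions: (i) the bags cover all of {1, 2, 3, 4, 5}; (ii) for each edge, some bag contains both endpoints; (iii) the bags containing any fixed vertex form a subtree. All hold, so the decomposition is valid with width 3 − 1 = 2.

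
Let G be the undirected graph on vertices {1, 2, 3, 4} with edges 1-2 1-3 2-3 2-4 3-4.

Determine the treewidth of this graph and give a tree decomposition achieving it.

Treewidth 2.
One optimal decomposition is:
Bags: B1 = {1, 2, 3}  B2 = {2, 3, 4}
Tree: B1–B2

The largest bag has 3 vertices, giving width 2; this decomposition certifies tw(G) ≤ 2. Conversely, {1, 2, 3} is a clique of size 3, and the vertices of any clique must share a bag in every tree decomposition; so some bag has ≥ 3 vertices and tw(G) ≥ 2. Therefore the treewidth is 2.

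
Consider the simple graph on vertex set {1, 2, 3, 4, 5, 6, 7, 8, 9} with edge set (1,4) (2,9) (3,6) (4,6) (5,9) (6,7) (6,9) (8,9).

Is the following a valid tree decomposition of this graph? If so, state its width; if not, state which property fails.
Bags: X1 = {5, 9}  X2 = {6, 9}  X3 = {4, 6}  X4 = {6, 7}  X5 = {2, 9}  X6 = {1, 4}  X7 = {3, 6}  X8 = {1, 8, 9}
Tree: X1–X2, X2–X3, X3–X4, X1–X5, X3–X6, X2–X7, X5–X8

No — bags containing vertex 1 are not connected in the tree.

A tree decomposition must satisfy three properties: every vertex lies in some bag; for every edge, both endpoints lie together in some bag; and for every vertex, the bags containing it form a connected subtree. Here bags containing vertex 1 are not connected in the tree, so the decomposition is invalid.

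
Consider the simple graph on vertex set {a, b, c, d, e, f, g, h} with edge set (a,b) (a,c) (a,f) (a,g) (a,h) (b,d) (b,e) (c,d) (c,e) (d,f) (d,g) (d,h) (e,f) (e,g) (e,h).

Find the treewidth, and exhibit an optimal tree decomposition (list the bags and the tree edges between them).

The largest bag has 4 vertices, giving width 3; this decomposition certifies tw(G) ≤ 3. For the lower bound: the 4 vertex sets {a,g}, {b,e}, {d}, {f} are disjoint, each induces a connected subgraph, and every pair is joined by at least one edge of G. Contracting each set to a single vertex therefore yields K_{4} as a minor, and since treewidth is minor-monotone, tw(G) ≥ tw(K_{4}) = 3. Hence tw(G) = 3 exactly.

Treewidth 3.
One optimal decomposition is:
Bags: B1 = {a, d, e, g}  B2 = {a, b, d, e}  B3 = {a, d, e, f}  B4 = {a, d, e, h}  B5 = {a, c, d, e}
Tree: B1–B2, B2–B3, B3–B4, B4–B5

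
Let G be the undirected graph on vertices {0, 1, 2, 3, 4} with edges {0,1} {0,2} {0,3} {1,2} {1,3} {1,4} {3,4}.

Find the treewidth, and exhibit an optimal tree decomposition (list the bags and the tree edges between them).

Each bag holds 3 vertices, so the decomposition has width 2, which upper-bounds the treewidth. For the lower bound, the 3 vertices {0, 1, 2} are pairwise adjacent, and any tree decomposition puts a clique entirely inside one bag — forcing width ≥ 2. Hence tw(G) = 2 exactly.

Treewidth 2.
One such decomposition:
Bags: B1 = {0, 1, 3}  B2 = {0, 1, 2}  B3 = {1, 3, 4}
Tree: B1–B2, B1–B3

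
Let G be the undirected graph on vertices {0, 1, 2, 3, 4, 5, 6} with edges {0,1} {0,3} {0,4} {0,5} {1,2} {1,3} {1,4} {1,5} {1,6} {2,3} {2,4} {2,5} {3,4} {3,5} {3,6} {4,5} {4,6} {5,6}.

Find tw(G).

4

A width-4 tree decomposition is:
Bags: B1 = {0, 1, 3, 4, 5}  B2 = {1, 2, 3, 4, 5}  B3 = {1, 3, 4, 5, 6}
Tree: B1–B2, B1–B3
Every bag has size at most 5, so the width is 5 − 1 = 4 and tw(G) ≤ 4. For the lower bound, the 5 vertices {0, 1, 3, 4, 5} are pairwise adjacent, and any tree decomposition puts a clique entirely inside one bag — forcing width ≥ 4. Therefore the treewidth is 4.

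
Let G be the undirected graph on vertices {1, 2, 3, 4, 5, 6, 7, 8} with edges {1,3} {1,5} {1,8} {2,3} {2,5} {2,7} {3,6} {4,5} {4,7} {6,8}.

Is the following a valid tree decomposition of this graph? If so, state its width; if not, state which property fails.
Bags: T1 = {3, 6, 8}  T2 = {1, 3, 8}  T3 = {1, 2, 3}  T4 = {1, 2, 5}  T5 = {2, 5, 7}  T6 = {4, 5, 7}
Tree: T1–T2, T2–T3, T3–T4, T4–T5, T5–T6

Yes; width 2.

Vertex coverage: the bags together contain {1, 2, 3, 4, 5, 6, 7, 8}, the full vertex set. Edge coverage: each edge of G has both endpoints in at least one bag. Running intersection: for every vertex, the bags containing it form a connected subtree. All three properties hold, so this is a valid tree decomposition of width max|bag| − 1 = 2, and hence tw(G) ≤ 2.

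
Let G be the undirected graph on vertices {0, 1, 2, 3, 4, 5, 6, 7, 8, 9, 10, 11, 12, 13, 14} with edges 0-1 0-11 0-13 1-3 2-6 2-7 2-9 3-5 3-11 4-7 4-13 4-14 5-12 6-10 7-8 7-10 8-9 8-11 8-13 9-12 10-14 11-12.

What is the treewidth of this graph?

A width-3 tree decomposition is:
Bags: B1 = {4, 6, 10, 14}  B2 = {4, 6, 7, 10}  B3 = {2, 4, 6, 7}  B4 = {2, 4, 7, 13}  B5 = {2, 7, 8, 13}  B6 = {2, 8, 9, 13}  B7 = {0, 8, 9, 13}  B8 = {0, 8, 9, 11}  B9 = {0, 9, 11, 12}  B10 = {0, 1, 11, 12}  B11 = {1, 3, 11, 12}  B12 = {1, 3, 5, 12}
Tree: B1–B2, B2–B3, B3–B4, B4–B5, B5–B6, B6–B7, B7–B8, B8–B9, B9–B10, B10–B11, B11–B12
Each bag holds 4 vertices, so the decomposition has width 3, which upper-bounds the treewidth. For the lower bound: the 4 vertex sets {6,10,14}, {4}, {7}, {2,8,9,13} are disjoint, each induces a connected subgraph, and every pair is joined by at least one edge of G. Contracting each set to a single vertex therefore yields K_{4} as a minor, and since treewidth is minor-monotone, tw(G) ≥ tw(K_{4}) = 3. Hence tw(G) = 3 exactly.

3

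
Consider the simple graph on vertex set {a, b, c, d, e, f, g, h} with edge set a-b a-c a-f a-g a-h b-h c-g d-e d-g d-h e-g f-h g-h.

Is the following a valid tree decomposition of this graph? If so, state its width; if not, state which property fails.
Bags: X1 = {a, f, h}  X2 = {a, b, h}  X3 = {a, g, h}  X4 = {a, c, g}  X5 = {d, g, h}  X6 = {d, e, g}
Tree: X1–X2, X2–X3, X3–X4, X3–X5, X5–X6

Checking the three conditions: (i) the bags cover all of {a, b, c, d, e, f, g, h}; (ii) for each edge, some bag contains both endpoints; (iii) the bags containing any fixed vertex form a subtree. All hold, so the decomposition is valid with width 3 − 1 = 2.

Yes; width 2.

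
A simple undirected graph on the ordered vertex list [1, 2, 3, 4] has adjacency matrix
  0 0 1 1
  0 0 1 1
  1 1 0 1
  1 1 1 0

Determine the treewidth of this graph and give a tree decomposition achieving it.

Each bag holds 3 vertices, so the decomposition has width 2, which upper-bounds the treewidth. On the other hand G contains the 3-clique {1, 3, 4}. A clique must lie in a single bag of any decomposition, so no decomposition can have width below 2. Combining the bounds, tw(G) = 2.

Treewidth 2.
Bags: B1 = {1, 3, 4}  B2 = {2, 3, 4}
Tree: B1–B2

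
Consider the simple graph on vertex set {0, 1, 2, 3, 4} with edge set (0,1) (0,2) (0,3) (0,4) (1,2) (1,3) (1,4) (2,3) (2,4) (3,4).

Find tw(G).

A width-4 tree decomposition is:
Bags: B1 = {0, 1, 2, 3, 4}
Tree: (single bag)
With just one bag of size 5, the width is 5 − 1 = 4, so tw(G) ≤ 4. For the lower bound, the 5 vertices {0, 1, 2, 3, 4} are pairwise adjacent, and any tree decomposition puts a clique entirely inside one bag — forcing width ≥ 4. Therefore the treewidth is 4.

4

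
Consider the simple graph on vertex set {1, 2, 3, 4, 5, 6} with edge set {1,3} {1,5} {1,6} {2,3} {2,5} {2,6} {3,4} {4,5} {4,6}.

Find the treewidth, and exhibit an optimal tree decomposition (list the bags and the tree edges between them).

Treewidth 3.
One such decomposition:
Bags: B1 = {1, 3, 5, 6}  B2 = {3, 4, 5, 6}  B3 = {2, 3, 5, 6}
Tree: B1–B2, B2–B3

Every bag has size at most 4, so the width is 4 − 1 = 3 and tw(G) ≤ 3. For the lower bound: the 4 vertex sets {1,6}, {4,5}, {3}, {2} are disjoint, each induces a connected subgraph, and every pair is joined by at least one edge of G. Contracting each set to a single vertex therefore yields K_{4} as a minor, and since treewidth is minor-monotone, tw(G) ≥ tw(K_{4}) = 3. Combining the bounds, tw(G) = 3.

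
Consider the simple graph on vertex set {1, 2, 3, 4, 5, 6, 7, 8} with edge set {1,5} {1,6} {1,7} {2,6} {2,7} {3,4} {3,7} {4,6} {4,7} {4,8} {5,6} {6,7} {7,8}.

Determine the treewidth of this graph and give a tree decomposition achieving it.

The largest bag has 3 vertices, giving width 2; this decomposition certifies tw(G) ≤ 2. On the other hand G contains the 3-clique {1, 5, 6}. A clique must lie in a single bag of any decomposition, so no decomposition can have width below 2. Therefore the treewidth is 2.

Treewidth 2.
One optimal decomposition is:
Bags: B1 = {3, 4, 7}  B2 = {4, 6, 7}  B3 = {1, 6, 7}  B4 = {1, 5, 6}  B5 = {2, 6, 7}  B6 = {4, 7, 8}
Tree: B1–B2, B2–B3, B3–B4, B3–B5, B2–B6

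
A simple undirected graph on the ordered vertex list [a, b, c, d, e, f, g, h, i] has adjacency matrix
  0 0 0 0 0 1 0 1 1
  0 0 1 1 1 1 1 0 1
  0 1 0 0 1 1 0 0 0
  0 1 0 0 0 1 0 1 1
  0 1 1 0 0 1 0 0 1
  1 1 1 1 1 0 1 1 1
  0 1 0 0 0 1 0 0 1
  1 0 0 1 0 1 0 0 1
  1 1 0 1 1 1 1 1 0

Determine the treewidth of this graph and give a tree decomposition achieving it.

Treewidth 3.
Bags: B1 = {b, f, g, i}  B2 = {b, e, f, i}  B3 = {b, d, f, i}  B4 = {d, f, h, i}  B5 = {b, c, e, f}  B6 = {a, f, h, i}
Tree: B1–B2, B2–B3, B3–B4, B2–B5, B4–B6

Every bag has size at most 4, so the width is 4 − 1 = 3 and tw(G) ≤ 3. Conversely, {b, c, e, f} is a clique of size 4, and the vertices of any clique must share a bag in every tree decomposition; so some bag has ≥ 4 vertices and tw(G) ≥ 3. Hence tw(G) = 3 exactly.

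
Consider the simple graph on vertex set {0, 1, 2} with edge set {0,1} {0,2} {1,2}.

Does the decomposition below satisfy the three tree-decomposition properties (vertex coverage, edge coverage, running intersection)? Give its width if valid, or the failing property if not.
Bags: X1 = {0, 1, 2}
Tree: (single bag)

Checking the three conditions: (i) the bags cover all of {0, 1, 2}; (ii) for each edge, some bag contains both endpoints; (iii) the bags containing any fixed vertex form a subtree. All hold, so the decomposition is valid with width 3 − 1 = 2.

Yes; width 2.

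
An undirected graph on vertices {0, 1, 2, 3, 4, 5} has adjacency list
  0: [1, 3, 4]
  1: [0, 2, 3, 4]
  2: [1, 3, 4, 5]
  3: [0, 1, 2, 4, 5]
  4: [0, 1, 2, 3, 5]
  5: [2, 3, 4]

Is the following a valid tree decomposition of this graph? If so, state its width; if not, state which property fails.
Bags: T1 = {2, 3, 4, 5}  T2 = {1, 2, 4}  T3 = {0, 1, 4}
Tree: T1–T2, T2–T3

A tree decomposition must satisfy three properties: every vertex lies in some bag; for every edge, both endpoints lie together in some bag; and for every vertex, the bags containing it form a connected subtree. Here edge (3,1) lies in no bag, so the decomposition is invalid.

No — edge (3,1) lies in no bag.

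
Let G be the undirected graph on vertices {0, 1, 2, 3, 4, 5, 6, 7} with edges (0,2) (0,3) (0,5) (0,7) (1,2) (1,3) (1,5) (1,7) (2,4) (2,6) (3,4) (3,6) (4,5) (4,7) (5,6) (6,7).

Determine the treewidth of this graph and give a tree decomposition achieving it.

The largest bag has 5 vertices, giving width 4; this decomposition certifies tw(G) ≤ 4. For the lower bound: the 5 vertex sets {6,7}, {0,5}, {3,4}, {1}, {2} are disjoint, each induces a connected subgraph, and every pair is joined by at least one edge of G. Contracting each set to a single vertex therefore yields K_{5} as a minor, and since treewidth is minor-monotone, tw(G) ≥ tw(K_{5}) = 4. The upper and lower bounds meet at 4, so that is the treewidth.

Treewidth 4.
One optimal decomposition is:
Bags: B1 = {0, 1, 4, 6, 7}  B2 = {0, 1, 4, 5, 6}  B3 = {0, 1, 3, 4, 6}  B4 = {0, 1, 2, 4, 6}
Tree: B1–B2, B2–B3, B3–B4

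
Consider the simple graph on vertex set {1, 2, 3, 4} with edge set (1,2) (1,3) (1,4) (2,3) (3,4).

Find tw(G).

2

A width-2 tree decomposition is:
Bags: B1 = {1, 3, 4}  B2 = {1, 2, 3}
Tree: B1–B2
The largest bag has 3 vertices, giving width 2; this decomposition certifies tw(G) ≤ 2. Conversely, {1, 2, 3} is a clique of size 3, and the vertices of any clique must share a bag in every tree decomposition; so some bag has ≥ 3 vertices and tw(G) ≥ 2. Hence tw(G) = 2 exactly.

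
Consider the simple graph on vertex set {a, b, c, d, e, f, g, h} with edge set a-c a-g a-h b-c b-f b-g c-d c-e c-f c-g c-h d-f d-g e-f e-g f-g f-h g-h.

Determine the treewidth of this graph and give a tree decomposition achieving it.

The largest bag has 4 vertices, giving width 3; this decomposition certifies tw(G) ≤ 3. Conversely, {a, c, g, h} is a clique of size 4, and the vertices of any clique must share a bag in every tree decomposition; so some bag has ≥ 4 vertices and tw(G) ≥ 3. The upper and lower bounds meet at 3, so that is the treewidth.

Treewidth 3.
Bags: B1 = {c, f, g, h}  B2 = {b, c, f, g}  B3 = {c, e, f, g}  B4 = {c, d, f, g}  B5 = {a, c, g, h}
Tree: B1–B2, B1–B3, B2–B4, B1–B5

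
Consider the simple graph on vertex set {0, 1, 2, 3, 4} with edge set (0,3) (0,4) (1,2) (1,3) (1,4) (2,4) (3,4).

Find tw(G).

2

A width-2 tree decomposition is:
Bags: B1 = {1, 2, 4}  B2 = {1, 3, 4}  B3 = {0, 3, 4}
Tree: B1–B2, B2–B3
Each bag holds 3 vertices, so the decomposition has width 2, which upper-bounds the treewidth. Conversely, {0, 3, 4} is a clique of size 3, and the vertices of any clique must share a bag in every tree decomposition; so some bag has ≥ 3 vertices and tw(G) ≥ 2. Combining the bounds, tw(G) = 2.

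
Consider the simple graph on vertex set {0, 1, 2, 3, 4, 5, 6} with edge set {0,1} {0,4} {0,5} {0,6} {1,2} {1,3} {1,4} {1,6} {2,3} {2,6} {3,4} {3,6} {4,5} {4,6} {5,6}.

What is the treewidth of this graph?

3

A width-3 tree decomposition is:
Bags: B1 = {1, 3, 4, 6}  B2 = {0, 1, 4, 6}  B3 = {1, 2, 3, 6}  B4 = {0, 4, 5, 6}
Tree: B1–B2, B1–B3, B2–B4
The largest bag has 4 vertices, giving width 3; this decomposition certifies tw(G) ≤ 3. Conversely, {0, 1, 4, 6} is a clique of size 4, and the vertices of any clique must share a bag in every tree decomposition; so some bag has ≥ 4 vertices and tw(G) ≥ 3. Hence tw(G) = 3 exactly.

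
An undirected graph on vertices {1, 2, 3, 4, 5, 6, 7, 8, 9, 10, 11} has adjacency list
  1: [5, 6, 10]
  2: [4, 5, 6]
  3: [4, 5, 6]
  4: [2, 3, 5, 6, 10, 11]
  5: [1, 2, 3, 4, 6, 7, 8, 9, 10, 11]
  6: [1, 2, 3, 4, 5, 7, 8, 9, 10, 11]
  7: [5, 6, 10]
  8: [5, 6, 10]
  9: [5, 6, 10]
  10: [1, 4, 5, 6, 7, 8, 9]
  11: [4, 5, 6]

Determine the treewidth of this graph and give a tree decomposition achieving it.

Treewidth 3.
Bags: B1 = {4, 5, 6, 10}  B2 = {4, 5, 6, 11}  B3 = {5, 6, 7, 10}  B4 = {1, 5, 6, 10}  B5 = {3, 4, 5, 6}  B6 = {2, 4, 5, 6}  B7 = {5, 6, 9, 10}  B8 = {5, 6, 8, 10}
Tree: B1–B2, B1–B3, B1–B4, B2–B5, B5–B6, B3–B7, B7–B8

Every bag has size at most 4, so the width is 4 − 1 = 3 and tw(G) ≤ 3. On the other hand G contains the 4-clique {1, 5, 6, 10}. A clique must lie in a single bag of any decomposition, so no decomposition can have width below 3. The upper and lower bounds meet at 3, so that is the treewidth.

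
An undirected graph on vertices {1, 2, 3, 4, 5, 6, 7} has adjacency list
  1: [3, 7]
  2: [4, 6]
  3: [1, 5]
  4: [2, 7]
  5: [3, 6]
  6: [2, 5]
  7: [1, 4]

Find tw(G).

A width-2 tree decomposition is:
Bags: B1 = {2, 4, 6}  B2 = {4, 6, 7}  B3 = {1, 6, 7}  B4 = {1, 3, 6}  B5 = {3, 5, 6}
Tree: B1–B2, B2–B3, B3–B4, B4–B5
The largest bag has 3 vertices, giving width 2; this decomposition certifies tw(G) ≤ 2. Since 6–2–4–7–1–3–5–6 is a cycle in G, G is not acyclic. Forests are exactly the graphs of treewidth ≤ 1, so tw(G) ≥ 2. Combining the bounds, tw(G) = 2.

2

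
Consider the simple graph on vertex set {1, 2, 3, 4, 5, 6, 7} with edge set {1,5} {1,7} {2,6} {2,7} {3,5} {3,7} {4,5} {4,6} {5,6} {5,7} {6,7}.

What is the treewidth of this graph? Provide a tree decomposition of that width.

Treewidth 2.
One such decomposition:
Bags: B1 = {5, 6, 7}  B2 = {3, 5, 7}  B3 = {2, 6, 7}  B4 = {1, 5, 7}  B5 = {4, 5, 6}
Tree: B1–B2, B1–B3, B1–B4, B1–B5

The largest bag has 3 vertices, giving width 2; this decomposition certifies tw(G) ≤ 2. Conversely, {2, 6, 7} is a clique of size 3, and the vertices of any clique must share a bag in every tree decomposition; so some bag has ≥ 3 vertices and tw(G) ≥ 2. Hence tw(G) = 2 exactly.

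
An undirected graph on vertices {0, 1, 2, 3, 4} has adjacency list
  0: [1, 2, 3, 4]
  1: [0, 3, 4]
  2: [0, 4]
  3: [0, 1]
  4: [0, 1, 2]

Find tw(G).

2

A width-2 tree decomposition is:
Bags: B1 = {0, 2, 4}  B2 = {0, 1, 4}  B3 = {0, 1, 3}
Tree: B1–B2, B2–B3
The largest bag has 3 vertices, giving width 2; this decomposition certifies tw(G) ≤ 2. Conversely, {0, 1, 3} is a clique of size 3, and the vertices of any clique must share a bag in every tree decomposition; so some bag has ≥ 3 vertices and tw(G) ≥ 2. Hence tw(G) = 2 exactly.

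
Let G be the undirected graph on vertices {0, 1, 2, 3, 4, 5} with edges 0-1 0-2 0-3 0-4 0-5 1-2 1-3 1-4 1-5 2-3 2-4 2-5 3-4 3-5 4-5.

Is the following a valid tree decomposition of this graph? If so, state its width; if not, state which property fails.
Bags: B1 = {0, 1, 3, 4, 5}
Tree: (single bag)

A tree decomposition must satisfy three properties: every vertex lies in some bag; for every edge, both endpoints lie together in some bag; and for every vertex, the bags containing it form a connected subtree. Here vertex 2 appears in no bag, so the decomposition is invalid.

No — vertex 2 appears in no bag.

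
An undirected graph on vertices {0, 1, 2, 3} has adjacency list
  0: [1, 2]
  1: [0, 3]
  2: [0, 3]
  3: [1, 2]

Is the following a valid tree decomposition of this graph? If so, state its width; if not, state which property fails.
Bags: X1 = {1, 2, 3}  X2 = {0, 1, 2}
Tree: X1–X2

Every vertex of G appears in some bag (union = {0, 1, 2, 3}); every edge is covered by a bag; and for each vertex v the set of bags containing v is connected in the bag tree. The decomposition is therefore valid. The largest bag has 3 vertices, so the width is 2.

Yes; width 2.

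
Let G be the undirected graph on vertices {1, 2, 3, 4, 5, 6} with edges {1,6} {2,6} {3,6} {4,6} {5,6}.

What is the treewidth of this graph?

A width-1 tree decomposition is:
Bags: B1 = {5, 6}  B2 = {2, 6}  B3 = {4, 6}  B4 = {3, 6}  B5 = {1, 6}
Tree: B1–B2, B1–B3, B2–B4, B2–B5
The largest bag has 2 vertices, giving width 1; this decomposition certifies tw(G) ≤ 1. Any graph with an edge has treewidth ≥ 1, and G has the edge 5–6. Hence tw(G) = 1 exactly.

1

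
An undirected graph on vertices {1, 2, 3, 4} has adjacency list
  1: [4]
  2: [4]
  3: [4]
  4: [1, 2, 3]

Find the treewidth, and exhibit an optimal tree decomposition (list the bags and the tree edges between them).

Each bag holds 2 vertices, so the decomposition has width 1, which upper-bounds the treewidth. Any graph with an edge has treewidth ≥ 1, and G has the edge 4–3. The upper and lower bounds meet at 1, so that is the treewidth.

Treewidth 1.
One optimal decomposition is:
Bags: B1 = {3, 4}  B2 = {1, 4}  B3 = {2, 4}
Tree: B1–B2, B1–B3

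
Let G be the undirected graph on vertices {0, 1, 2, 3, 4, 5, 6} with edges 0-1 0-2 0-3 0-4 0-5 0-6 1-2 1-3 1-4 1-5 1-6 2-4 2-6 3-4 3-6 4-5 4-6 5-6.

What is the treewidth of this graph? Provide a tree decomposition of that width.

Every bag has size at most 5, so the width is 5 − 1 = 4 and tw(G) ≤ 4. Conversely, {0, 1, 2, 4, 6} is a clique of size 5, and the vertices of any clique must share a bag in every tree decomposition; so some bag has ≥ 5 vertices and tw(G) ≥ 4. The upper and lower bounds meet at 4, so that is the treewidth.

Treewidth 4.
One optimal decomposition is:
Bags: B1 = {0, 1, 4, 5, 6}  B2 = {0, 1, 3, 4, 6}  B3 = {0, 1, 2, 4, 6}
Tree: B1–B2, B1–B3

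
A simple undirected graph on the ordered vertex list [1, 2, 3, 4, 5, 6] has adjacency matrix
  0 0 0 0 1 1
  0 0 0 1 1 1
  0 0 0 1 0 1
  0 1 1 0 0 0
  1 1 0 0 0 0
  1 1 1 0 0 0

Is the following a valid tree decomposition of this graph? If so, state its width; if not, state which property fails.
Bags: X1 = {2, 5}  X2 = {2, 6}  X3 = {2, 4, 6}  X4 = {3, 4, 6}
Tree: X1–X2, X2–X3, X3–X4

A tree decomposition must satisfy three properties: every vertex lies in some bag; for every edge, both endpoints lie together in some bag; and for every vertex, the bags containing it form a connected subtree. Here vertex 1 appears in no bag, so the decomposition is invalid.

No — vertex 1 appears in no bag.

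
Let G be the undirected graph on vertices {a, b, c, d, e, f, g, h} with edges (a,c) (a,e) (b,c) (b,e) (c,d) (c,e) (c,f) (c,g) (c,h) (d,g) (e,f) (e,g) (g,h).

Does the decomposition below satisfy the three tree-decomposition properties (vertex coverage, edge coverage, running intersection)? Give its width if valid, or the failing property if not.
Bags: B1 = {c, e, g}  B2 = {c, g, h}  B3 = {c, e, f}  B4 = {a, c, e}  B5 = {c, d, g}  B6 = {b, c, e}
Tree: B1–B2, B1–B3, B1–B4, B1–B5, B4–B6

Yes; width 2.

Every vertex of G appears in some bag (union = {a, b, c, d, e, f, g, h}); every edge is covered by a bag; and for each vertex v the set of bags containing v is connected in the bag tree. The decomposition is therefore valid. The largest bag has 3 vertices, so the width is 2.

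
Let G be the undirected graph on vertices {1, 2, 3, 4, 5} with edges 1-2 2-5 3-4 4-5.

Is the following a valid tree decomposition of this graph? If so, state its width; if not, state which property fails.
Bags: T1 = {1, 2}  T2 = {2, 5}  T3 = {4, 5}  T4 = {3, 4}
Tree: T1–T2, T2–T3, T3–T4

Yes; width 1.

Every vertex of G appears in some bag (union = {1, 2, 3, 4, 5}); every edge is covered by a bag; and for each vertex v the set of bags containing v is connected in the bag tree. The decomposition is therefore valid. The largest bag has 2 vertices, so the width is 1.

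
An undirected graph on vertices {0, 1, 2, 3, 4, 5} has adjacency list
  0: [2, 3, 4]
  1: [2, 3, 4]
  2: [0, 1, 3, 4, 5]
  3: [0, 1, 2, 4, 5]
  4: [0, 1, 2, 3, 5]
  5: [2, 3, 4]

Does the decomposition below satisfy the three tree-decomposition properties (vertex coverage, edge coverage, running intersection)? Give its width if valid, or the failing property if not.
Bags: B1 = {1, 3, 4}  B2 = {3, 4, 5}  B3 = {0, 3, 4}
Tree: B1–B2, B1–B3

A tree decomposition must satisfy three properties: every vertex lies in some bag; for every edge, both endpoints lie together in some bag; and for every vertex, the bags containing it form a connected subtree. Here vertex 2 appears in no bag, so the decomposition is invalid.

No — vertex 2 appears in no bag.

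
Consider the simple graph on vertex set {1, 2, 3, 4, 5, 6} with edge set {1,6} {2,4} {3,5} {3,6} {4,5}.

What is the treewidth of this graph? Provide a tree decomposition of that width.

Every bag has size at most 2, so the width is 2 − 1 = 1 and tw(G) ≤ 1. Since G has at least one edge (e.g. 1–6), it is not an edgeless graph, so tw(G) ≥ 1. Therefore the treewidth is 1.

Treewidth 1.
One such decomposition:
Bags: B1 = {1, 6}  B2 = {3, 6}  B3 = {3, 5}  B4 = {4, 5}  B5 = {2, 4}
Tree: B1–B2, B2–B3, B3–B4, B4–B5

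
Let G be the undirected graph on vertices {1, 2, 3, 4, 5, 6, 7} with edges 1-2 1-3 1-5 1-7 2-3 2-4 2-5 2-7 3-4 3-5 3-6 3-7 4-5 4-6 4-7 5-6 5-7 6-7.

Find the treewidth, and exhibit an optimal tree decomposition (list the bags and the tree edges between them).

The largest bag has 5 vertices, giving width 4; this decomposition certifies tw(G) ≤ 4. On the other hand G contains the 5-clique {1, 2, 3, 5, 7}. A clique must lie in a single bag of any decomposition, so no decomposition can have width below 4. The upper and lower bounds meet at 4, so that is the treewidth.

Treewidth 4.
One such decomposition:
Bags: B1 = {1, 2, 3, 5, 7}  B2 = {2, 3, 4, 5, 7}  B3 = {3, 4, 5, 6, 7}
Tree: B1–B2, B2–B3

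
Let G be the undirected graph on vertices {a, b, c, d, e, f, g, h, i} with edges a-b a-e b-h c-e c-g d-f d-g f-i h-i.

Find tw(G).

2

A width-2 tree decomposition is:
Bags: B1 = {a, c, e}  B2 = {a, c, g}  B3 = {a, d, g}  B4 = {a, d, f}  B5 = {a, f, i}  B6 = {a, h, i}  B7 = {a, b, h}
Tree: B1–B2, B2–B3, B3–B4, B4–B5, B5–B6, B6–B7
Every bag has size at most 3, so the width is 3 − 1 = 2 and tw(G) ≤ 2. For the lower bound, G contains the cycle a–e–c–g–d–f–i–h–b–a, so G is not a forest; only forests have treewidth ≤ 1, hence tw(G) ≥ 2. Hence tw(G) = 2 exactly.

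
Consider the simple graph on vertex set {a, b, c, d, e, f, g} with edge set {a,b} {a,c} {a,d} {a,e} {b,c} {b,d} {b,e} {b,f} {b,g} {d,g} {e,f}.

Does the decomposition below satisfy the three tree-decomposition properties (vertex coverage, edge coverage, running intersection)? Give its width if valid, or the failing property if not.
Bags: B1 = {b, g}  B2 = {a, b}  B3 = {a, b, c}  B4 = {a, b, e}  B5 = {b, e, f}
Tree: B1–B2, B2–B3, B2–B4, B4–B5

A tree decomposition must satisfy three properties: every vertex lies in some bag; for every edge, both endpoints lie together in some bag; and for every vertex, the bags containing it form a connected subtree. Here vertex d appears in no bag, so the decomposition is invalid.

No — vertex d appears in no bag.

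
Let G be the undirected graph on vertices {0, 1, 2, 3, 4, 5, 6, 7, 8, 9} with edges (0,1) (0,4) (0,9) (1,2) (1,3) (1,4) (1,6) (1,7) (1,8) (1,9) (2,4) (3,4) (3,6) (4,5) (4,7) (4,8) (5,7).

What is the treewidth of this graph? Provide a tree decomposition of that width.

Treewidth 2.
One optimal decomposition is:
Bags: B1 = {1, 4, 7}  B2 = {1, 4, 8}  B3 = {4, 5, 7}  B4 = {0, 1, 4}  B5 = {1, 2, 4}  B6 = {0, 1, 9}  B7 = {1, 3, 4}  B8 = {1, 3, 6}
Tree: B1–B2, B1–B3, B1–B4, B1–B5, B4–B6, B5–B7, B7–B8

Each bag holds 3 vertices, so the decomposition has width 2, which upper-bounds the treewidth. Conversely, {0, 1, 9} is a clique of size 3, and the vertices of any clique must share a bag in every tree decomposition; so some bag has ≥ 3 vertices and tw(G) ≥ 2. Combining the bounds, tw(G) = 2.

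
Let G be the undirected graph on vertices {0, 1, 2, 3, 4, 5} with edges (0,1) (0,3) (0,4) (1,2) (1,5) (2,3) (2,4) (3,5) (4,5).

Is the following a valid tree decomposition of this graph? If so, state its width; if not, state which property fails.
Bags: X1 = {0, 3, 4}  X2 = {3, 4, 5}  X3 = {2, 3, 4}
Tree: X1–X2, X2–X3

No — vertex 1 appears in no bag.

A tree decomposition must satisfy three properties: every vertex lies in some bag; for every edge, both endpoints lie together in some bag; and for every vertex, the bags containing it form a connected subtree. Here vertex 1 appears in no bag, so the decomposition is invalid.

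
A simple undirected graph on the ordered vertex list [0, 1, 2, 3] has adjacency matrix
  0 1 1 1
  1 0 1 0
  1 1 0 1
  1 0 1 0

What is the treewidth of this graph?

2

A width-2 tree decomposition is:
Bags: B1 = {0, 1, 2}  B2 = {0, 2, 3}
Tree: B1–B2
The largest bag has 3 vertices, giving width 2; this decomposition certifies tw(G) ≤ 2. Conversely, {0, 1, 2} is a clique of size 3, and the vertices of any clique must share a bag in every tree decomposition; so some bag has ≥ 3 vertices and tw(G) ≥ 2. Combining the bounds, tw(G) = 2.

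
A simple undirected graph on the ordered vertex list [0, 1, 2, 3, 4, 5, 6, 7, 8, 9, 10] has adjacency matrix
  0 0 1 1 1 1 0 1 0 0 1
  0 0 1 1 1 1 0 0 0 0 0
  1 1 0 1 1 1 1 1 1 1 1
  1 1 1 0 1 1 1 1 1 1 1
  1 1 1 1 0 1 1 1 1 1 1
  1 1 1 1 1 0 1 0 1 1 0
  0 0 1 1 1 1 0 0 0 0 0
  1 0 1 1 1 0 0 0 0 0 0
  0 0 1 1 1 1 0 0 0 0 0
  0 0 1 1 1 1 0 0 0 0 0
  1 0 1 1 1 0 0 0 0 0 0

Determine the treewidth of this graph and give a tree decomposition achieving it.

Each bag holds 5 vertices, so the decomposition has width 4, which upper-bounds the treewidth. Conversely, {0, 2, 3, 4, 10} is a clique of size 5, and the vertices of any clique must share a bag in every tree decomposition; so some bag has ≥ 5 vertices and tw(G) ≥ 4. Hence tw(G) = 4 exactly.

Treewidth 4.
Bags: B1 = {2, 3, 4, 5, 6}  B2 = {2, 3, 4, 5, 9}  B3 = {1, 2, 3, 4, 5}  B4 = {0, 2, 3, 4, 5}  B5 = {0, 2, 3, 4, 7}  B6 = {0, 2, 3, 4, 10}  B7 = {2, 3, 4, 5, 8}
Tree: B1–B2, B1–B3, B2–B4, B4–B5, B5–B6, B4–B7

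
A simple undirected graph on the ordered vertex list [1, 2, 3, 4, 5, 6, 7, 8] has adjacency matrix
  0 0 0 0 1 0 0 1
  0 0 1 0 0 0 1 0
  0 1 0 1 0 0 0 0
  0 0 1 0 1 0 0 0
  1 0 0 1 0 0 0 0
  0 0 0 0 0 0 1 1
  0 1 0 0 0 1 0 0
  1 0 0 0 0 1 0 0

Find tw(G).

2

A width-2 tree decomposition is:
Bags: B1 = {2, 3, 4}  B2 = {2, 4, 5}  B3 = {1, 2, 5}  B4 = {1, 2, 8}  B5 = {2, 6, 8}  B6 = {2, 6, 7}
Tree: B1–B2, B2–B3, B3–B4, B4–B5, B5–B6
The largest bag has 3 vertices, giving width 2; this decomposition certifies tw(G) ≤ 2. The edges 2–3–4–5–1–8–6–7–2 form a cycle, so G is not a tree and its treewidth is at least 2. Combining the bounds, tw(G) = 2.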